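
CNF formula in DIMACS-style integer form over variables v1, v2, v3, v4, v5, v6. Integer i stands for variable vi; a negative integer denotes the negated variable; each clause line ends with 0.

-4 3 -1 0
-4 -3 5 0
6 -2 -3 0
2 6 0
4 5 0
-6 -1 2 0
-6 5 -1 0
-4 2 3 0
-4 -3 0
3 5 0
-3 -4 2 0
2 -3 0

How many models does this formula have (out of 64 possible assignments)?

9

Split on v3, then v2.
  v3=1, v2=1: remaining (v1,v4,v5,v6) ∈ {(0,0,1,1); (1,0,1,1)} — 2.
  v3=1, v2=0: a clause becomes empty — 0.
  v3=0, v2=1: v6 free; 3 ways for (v1,v4,v5) × 2^1 = 6.
  v3=0, v2=0: remaining (v1,v4,v5,v6) ∈ {(0,0,1,1)} — 1.
Total: 2 + 0 + 6 + 1 = 9.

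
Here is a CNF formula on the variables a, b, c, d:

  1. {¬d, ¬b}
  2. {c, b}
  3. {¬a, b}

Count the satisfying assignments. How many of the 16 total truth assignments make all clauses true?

6

Satisfying assignments:
  a=0 b=0 c=1 d=0
  a=0 b=0 c=1 d=1
  a=0 b=1 c=0 d=0
  a=0 b=1 c=1 d=0
  a=1 b=1 c=0 d=0
  a=1 b=1 c=1 d=0
Count: 6.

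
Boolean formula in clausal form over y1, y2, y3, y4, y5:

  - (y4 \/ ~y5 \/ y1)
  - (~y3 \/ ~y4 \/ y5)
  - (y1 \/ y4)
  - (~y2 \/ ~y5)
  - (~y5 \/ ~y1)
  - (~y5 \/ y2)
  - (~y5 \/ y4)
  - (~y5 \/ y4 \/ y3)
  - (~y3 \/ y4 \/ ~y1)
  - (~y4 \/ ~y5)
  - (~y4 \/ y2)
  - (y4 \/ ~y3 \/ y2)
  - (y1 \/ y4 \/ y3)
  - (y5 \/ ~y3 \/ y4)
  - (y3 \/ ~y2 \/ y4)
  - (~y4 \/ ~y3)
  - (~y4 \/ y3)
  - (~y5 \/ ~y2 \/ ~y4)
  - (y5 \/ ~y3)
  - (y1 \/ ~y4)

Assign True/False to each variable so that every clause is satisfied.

y1=T  y2=F  y3=F  y4=F  y5=F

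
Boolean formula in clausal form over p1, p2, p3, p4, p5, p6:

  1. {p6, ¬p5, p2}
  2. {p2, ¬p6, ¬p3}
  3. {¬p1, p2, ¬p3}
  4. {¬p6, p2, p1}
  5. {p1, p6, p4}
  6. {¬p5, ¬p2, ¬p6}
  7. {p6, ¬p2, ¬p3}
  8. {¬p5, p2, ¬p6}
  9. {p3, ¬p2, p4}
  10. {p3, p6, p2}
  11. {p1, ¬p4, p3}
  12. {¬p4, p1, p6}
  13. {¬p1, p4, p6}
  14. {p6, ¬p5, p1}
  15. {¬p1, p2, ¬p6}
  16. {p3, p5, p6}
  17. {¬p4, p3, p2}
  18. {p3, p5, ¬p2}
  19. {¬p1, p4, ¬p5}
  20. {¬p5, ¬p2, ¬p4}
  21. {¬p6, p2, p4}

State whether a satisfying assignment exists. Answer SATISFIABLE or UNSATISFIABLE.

Branch on p1: take p1 = False.
Set p2 = True and propagate.
For the remaining variables, p3 = True, p4 = True, p5 = False, p6 = True works.
Every clause has at least one true literal under this assignment.
So p1=F, p2=T, p3=T, p4=T, p5=F, p6=T is a satisfying assignment.

SATISFIABLE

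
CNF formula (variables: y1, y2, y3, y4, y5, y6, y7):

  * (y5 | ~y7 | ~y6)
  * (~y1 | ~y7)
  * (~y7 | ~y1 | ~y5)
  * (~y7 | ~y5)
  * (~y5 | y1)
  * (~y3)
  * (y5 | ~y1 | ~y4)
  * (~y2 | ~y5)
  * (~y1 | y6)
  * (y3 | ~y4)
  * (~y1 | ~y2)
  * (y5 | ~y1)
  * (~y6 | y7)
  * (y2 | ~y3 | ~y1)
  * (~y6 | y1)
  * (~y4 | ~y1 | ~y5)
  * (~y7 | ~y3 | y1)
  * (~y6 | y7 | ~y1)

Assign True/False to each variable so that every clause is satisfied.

Unit propagation: (~y3) forces y3 = False.
(~y4) is a unit clause, so y4 = False.
Try y1 = False.
  then y5 is forced to False.
  then y6 is forced to False.
y2, y7 are now unconstrained; take y2 = True, y7 = False.
Check each clause:
  1. (~y7 | ~y6 | y5) — ~y7 is true.
  2. (~y7 | ~y1) — ~y7 is true.
  3. (~y5 | ~y1 | ~y7) — ~y7 is true.
  4. (~y7 | ~y5) — ~y7 is true.
  5. (~y5 | y1) — ~y5 is true.
  6. (~y3) — ~y3 is true.
  7. (y5 | ~y4 | ~y1) — ~y4 is true.
  8. (~y5 | ~y2) — ~y5 is true.
  9. (~y1 | y6) — ~y1 is true.
  10. (~y4 | y3) — ~y4 is true.
  11. (~y1 | ~y2) — ~y1 is true.
  12. (~y1 | y5) — ~y1 is true.
  13. (~y6 | y7) — ~y6 is true.
  14. (~y3 | ~y1 | y2) — y2 is true.
  15. (y1 | ~y6) — ~y6 is true.
  16. (~y5 | ~y4 | ~y1) — ~y5 is true.
  17. (~y7 | ~y3 | y1) — ~y3 is true.
  18. (~y6 | y7 | ~y1) — ~y6 is true.

y1 = 0  y2 = 1  y3 = 0  y4 = 0  y5 = 0  y6 = 0  y7 = 0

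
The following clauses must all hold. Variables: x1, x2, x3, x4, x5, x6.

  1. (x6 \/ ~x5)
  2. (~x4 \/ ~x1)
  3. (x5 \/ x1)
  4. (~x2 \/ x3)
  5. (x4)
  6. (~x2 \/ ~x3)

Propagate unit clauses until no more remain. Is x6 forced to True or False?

(x4) is a unit clause: x4 = True.
(~x4 \/ ~x1) with x4 = True leaves only ~x1, so x1 = False.
(x5 \/ x1): since x1 = False, the clause reduces to (x5). x5 = True.
(~x5 \/ x6): since x5 = True, the clause reduces to (x6). x6 = True.

True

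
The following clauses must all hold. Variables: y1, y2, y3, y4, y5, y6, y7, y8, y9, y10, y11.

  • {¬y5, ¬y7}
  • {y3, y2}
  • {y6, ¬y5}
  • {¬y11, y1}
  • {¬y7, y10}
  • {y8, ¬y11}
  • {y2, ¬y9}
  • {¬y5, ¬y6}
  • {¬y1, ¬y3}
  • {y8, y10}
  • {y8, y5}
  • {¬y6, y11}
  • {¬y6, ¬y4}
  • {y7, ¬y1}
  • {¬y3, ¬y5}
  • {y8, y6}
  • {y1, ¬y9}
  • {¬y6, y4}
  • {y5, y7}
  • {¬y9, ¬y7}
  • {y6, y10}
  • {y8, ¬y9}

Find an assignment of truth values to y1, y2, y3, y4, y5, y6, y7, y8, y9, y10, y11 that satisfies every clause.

y1=T, y2=T, y3=F, y4=F, y5=F, y6=F, y7=T, y8=T, y9=F, y10=T, y11=F

Check each clause:
  1. {¬y5, ¬y7} — ¬y5 is true.
  2. {y3, y2} — y2 is true.
  3. {y6, ¬y5} — ¬y5 is true.
  4. {y1, ¬y11} — y1 is true.
  5. {¬y7, y10} — y10 is true.
  6. {¬y11, y8} — y8 is true.
  7. {y2, ¬y9} — y2 is true.
  8. {¬y5, ¬y6} — ¬y6 is true.
  9. {¬y1, ¬y3} — ¬y3 is true.
  10. {y10, y8} — y8 is true.
  11. {y5, y8} — y8 is true.
  12. {¬y6, y11} — ¬y6 is true.
  13. {¬y4, ¬y6} — ¬y6 is true.
  14. {y7, ¬y1} — y7 is true.
  15. {¬y5, ¬y3} — ¬y5 is true.
  16. {y6, y8} — y8 is true.
  17. {¬y9, y1} — y1 is true.
  18. {¬y6, y4} — ¬y6 is true.
  19. {y5, y7} — y7 is true.
  20. {¬y9, ¬y7} — ¬y9 is true.
  21. {y10, y6} — y10 is true.
  22. {y8, ¬y9} — y8 is true.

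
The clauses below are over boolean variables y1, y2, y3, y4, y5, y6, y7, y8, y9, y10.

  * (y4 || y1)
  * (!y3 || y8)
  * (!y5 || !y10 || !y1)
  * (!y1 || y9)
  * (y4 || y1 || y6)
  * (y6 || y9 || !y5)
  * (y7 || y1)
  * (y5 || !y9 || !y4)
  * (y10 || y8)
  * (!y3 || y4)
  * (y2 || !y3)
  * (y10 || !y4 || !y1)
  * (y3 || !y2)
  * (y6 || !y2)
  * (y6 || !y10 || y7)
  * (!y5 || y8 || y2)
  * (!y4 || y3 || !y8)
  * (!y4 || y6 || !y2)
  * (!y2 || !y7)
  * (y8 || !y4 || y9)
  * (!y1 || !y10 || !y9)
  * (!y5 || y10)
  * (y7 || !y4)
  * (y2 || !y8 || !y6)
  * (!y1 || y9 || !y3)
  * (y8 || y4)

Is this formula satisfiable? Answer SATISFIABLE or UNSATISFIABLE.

SATISFIABLE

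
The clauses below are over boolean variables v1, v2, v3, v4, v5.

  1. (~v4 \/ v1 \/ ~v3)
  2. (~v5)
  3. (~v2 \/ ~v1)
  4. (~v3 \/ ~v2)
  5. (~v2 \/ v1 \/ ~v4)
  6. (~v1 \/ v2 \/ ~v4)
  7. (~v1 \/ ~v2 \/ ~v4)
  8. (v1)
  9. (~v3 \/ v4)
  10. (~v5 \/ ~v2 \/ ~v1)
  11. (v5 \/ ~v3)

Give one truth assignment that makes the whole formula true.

The clause (~v5) is unit: v5 must be False.
Unit propagation: (v1) forces v1 = True.
(~v2) is a unit clause, so v2 = False.
(~v4) is a unit clause, so v4 = False.
Unit propagation: (~v3) forces v3 = False.

v1 = True, v2 = False, v3 = False, v4 = False, v5 = False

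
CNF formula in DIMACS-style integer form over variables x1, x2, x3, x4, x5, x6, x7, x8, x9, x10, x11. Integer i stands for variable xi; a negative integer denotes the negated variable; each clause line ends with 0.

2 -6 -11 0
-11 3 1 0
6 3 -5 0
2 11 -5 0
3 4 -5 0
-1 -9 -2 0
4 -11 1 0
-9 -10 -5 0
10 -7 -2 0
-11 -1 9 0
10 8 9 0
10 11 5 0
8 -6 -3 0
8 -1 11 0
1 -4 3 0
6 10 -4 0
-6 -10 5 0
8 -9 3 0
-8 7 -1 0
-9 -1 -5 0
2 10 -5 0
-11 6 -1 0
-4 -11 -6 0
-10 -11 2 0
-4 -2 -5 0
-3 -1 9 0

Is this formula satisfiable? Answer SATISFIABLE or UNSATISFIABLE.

SATISFIABLE

Branch on x1: take x1 = False.
Try x2 = True.
Set x3 = True and propagate.
The remaining clauses are satisfied by x4 = True, x5 = False, x6 = False, x7 = False, x8 = False, x9 = True, x10 = True, x11 = False.
So x1=0, x2=1, x3=1, x4=1, x5=0, x6=0, x7=0, x8=0, x9=1, x10=1, x11=0 is a satisfying assignment.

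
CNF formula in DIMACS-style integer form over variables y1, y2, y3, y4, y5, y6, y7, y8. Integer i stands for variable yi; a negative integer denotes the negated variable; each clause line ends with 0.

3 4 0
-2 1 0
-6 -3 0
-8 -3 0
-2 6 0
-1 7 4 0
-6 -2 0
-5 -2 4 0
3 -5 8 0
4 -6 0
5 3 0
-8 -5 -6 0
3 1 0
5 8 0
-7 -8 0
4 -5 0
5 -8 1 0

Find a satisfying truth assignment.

y1=T, y2=F, y3=F, y4=T, y5=T, y6=F, y7=F, y8=T

y2 occurs only negated in the remaining clauses — set y2 = False.
Pure literal: y4 appears only positively; assign y4 = True.
Set y1 = True and propagate.
Try y3 = False.
  then y5 is forced to True.
  then y8 is forced to True.
  then y6 is forced to False.
  then y7 is forced to False.
Check each clause:
  1. (y4 ∨ y3) — y4 is true.
  2. (¬y2 ∨ y1) — y1 is true.
  3. (¬y6 ∨ ¬y3) — ¬y6 is true.
  4. (¬y3 ∨ ¬y8) — ¬y3 is true.
  5. (y6 ∨ ¬y2) — ¬y2 is true.
  6. (¬y1 ∨ y4 ∨ y7) — y4 is true.
  7. (¬y2 ∨ ¬y6) — ¬y6 is true.
  8. (¬y2 ∨ ¬y5 ∨ y4) — y4 is true.
  9. (y3 ∨ ¬y5 ∨ y8) — y8 is true.
  10. (¬y6 ∨ y4) — ¬y6 is true.
  11. (y3 ∨ y5) — y5 is true.
  12. (¬y6 ∨ ¬y8 ∨ ¬y5) — ¬y6 is true.
  13. (y3 ∨ y1) — y1 is true.
  14. (y5 ∨ y8) — y8 is true.
  15. (¬y7 ∨ ¬y8) — ¬y7 is true.
  16. (¬y5 ∨ y4) — y4 is true.
  17. (¬y8 ∨ y1 ∨ y5) — y1 is true.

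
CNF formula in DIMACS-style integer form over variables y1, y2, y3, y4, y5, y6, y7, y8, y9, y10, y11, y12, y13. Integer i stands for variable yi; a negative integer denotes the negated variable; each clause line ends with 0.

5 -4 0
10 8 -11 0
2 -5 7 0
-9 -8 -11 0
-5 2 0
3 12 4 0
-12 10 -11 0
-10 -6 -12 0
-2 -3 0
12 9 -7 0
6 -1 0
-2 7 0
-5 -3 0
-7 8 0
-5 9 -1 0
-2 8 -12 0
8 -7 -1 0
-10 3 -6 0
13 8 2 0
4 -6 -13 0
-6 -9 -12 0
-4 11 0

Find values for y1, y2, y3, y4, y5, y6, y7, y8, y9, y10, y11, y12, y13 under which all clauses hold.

y1 = False, y2 = False, y3 = True, y4 = False, y5 = False, y6 = False, y7 = False, y8 = False, y9 = True, y10 = False, y11 = False, y12 = False, y13 = True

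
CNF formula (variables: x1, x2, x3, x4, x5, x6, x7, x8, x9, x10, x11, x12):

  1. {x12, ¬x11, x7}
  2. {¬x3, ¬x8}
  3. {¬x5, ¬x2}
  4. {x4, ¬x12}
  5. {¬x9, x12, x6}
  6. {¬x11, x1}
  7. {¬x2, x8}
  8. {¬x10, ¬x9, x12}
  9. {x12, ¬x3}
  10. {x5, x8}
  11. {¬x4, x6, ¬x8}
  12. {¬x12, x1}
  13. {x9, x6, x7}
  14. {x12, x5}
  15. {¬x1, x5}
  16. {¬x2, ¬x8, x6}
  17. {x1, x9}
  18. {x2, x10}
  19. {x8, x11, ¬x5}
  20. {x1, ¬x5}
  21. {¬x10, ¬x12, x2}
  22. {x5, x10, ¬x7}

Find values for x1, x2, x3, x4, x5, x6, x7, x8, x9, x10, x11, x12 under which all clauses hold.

x1=True, x2=False, x3=False, x4=False, x5=True, x6=True, x7=True, x8=True, x9=False, x10=True, x11=False, x12=False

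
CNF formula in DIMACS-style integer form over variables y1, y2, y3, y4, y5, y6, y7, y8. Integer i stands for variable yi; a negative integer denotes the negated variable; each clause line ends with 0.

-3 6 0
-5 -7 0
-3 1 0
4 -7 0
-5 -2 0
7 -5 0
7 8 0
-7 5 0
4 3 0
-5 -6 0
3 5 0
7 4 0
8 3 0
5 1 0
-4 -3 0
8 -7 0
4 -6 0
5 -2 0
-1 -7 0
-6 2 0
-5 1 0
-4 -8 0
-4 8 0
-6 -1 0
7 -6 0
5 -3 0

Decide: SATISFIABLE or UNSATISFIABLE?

UNSATISFIABLE

y5 = True:
  propagation gives y7=False; an empty clause results — contradiction.
y5 = False:
  propagation gives y7=False, y8=True, y3=True; an empty clause results — contradiction.
Every branch closes, so no satisfying assignment exists.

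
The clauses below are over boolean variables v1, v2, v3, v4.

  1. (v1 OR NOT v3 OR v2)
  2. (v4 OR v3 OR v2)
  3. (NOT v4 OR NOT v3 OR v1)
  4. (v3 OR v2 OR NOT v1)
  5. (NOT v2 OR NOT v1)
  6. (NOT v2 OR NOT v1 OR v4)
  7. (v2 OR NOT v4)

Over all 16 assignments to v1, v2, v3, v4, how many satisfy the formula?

4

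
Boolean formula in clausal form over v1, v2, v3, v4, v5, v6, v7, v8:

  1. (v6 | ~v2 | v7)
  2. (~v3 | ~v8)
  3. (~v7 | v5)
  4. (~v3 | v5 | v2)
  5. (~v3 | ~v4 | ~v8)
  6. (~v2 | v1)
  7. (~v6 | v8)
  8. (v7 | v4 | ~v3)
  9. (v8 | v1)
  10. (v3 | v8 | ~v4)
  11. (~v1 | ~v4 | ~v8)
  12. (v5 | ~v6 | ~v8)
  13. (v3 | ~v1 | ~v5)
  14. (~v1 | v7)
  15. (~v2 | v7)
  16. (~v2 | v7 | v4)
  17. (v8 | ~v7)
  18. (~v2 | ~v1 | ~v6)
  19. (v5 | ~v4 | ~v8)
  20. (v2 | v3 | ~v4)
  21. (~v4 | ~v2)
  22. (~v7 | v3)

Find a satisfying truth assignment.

v1=0, v2=0, v3=0, v4=0, v5=0, v6=0, v7=0, v8=1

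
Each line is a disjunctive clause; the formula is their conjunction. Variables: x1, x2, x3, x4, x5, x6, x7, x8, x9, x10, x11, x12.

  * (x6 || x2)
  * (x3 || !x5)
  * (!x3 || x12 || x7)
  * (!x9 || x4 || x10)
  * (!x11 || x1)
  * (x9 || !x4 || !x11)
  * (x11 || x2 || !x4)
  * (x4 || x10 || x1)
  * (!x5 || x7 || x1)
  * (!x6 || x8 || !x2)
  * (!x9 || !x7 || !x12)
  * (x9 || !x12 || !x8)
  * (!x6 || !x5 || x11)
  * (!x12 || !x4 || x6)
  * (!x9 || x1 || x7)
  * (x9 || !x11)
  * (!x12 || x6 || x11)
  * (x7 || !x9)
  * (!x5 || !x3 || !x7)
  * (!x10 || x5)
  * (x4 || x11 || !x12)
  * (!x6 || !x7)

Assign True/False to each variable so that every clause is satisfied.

x1=F, x2=T, x3=T, x4=T, x5=F, x6=F, x7=T, x8=F, x9=T, x10=F, x11=F, x12=F

Check each clause:
  1. (x2 || x6) — x2 is true.
  2. (x3 || !x5) — x3 is true.
  3. (x12 || x7 || !x3) — x7 is true.
  4. (x4 || !x9 || x10) — x4 is true.
  5. (x1 || !x11) — !x11 is true.
  6. (!x4 || !x11 || x9) — x9 is true.
  7. (!x4 || x11 || x2) — x2 is true.
  8. (x10 || x1 || x4) — x4 is true.
  9. (x1 || x7 || !x5) — !x5 is true.
  10. (!x6 || x8 || !x2) — !x6 is true.
  11. (!x9 || !x7 || !x12) — !x12 is true.
  12. (!x8 || x9 || !x12) — !x8 is true.
  13. (!x5 || x11 || !x6) — !x6 is true.
  14. (!x4 || x6 || !x12) — !x12 is true.
  15. (x1 || x7 || !x9) — x7 is true.
  16. (x9 || !x11) — x9 is true.
  17. (x11 || x6 || !x12) — !x12 is true.
  18. (!x9 || x7) — x7 is true.
  19. (!x5 || !x7 || !x3) — !x5 is true.
  20. (x5 || !x10) — !x10 is true.
  21. (!x12 || x11 || x4) — !x12 is true.
  22. (!x6 || !x7) — !x6 is true.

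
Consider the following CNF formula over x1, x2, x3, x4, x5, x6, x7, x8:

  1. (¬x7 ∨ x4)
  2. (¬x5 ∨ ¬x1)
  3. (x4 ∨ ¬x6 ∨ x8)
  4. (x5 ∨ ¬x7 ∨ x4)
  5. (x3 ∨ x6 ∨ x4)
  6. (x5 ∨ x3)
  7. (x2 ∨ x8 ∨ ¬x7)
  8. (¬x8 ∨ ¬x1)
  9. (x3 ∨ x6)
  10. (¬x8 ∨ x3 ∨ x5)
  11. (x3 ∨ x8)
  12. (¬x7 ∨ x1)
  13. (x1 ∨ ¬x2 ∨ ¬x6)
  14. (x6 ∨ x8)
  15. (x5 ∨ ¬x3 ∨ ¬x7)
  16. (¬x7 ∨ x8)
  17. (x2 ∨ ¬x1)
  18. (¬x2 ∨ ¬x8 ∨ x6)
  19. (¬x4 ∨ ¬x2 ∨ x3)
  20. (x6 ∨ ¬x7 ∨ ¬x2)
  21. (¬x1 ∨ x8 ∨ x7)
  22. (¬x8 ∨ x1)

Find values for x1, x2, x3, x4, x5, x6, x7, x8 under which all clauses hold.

Set x1 = False and propagate.
  then x7 is forced to False.
  then x8 is forced to False.
  then x3 is forced to True.
  then x6 is forced to True.
  then x4 is forced to True.
  then x2 is forced to False.
x5 is now unconstrained; take x5 = True.

x1 = 0, x2 = 0, x3 = 1, x4 = 1, x5 = 1, x6 = 1, x7 = 0, x8 = 0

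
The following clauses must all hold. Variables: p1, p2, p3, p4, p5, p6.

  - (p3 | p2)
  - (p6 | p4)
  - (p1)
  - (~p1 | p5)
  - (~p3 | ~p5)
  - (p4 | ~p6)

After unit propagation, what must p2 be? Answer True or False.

(p1) stands alone — p1 = True.
From (~p1 | p5) and p1 = True: p5 = True.
(~p5 | ~p3): since p5 = True, the clause reduces to (~p3). p3 = False.
(p3 | p2): since p3 = False, the clause reduces to (p2). p2 = True.

True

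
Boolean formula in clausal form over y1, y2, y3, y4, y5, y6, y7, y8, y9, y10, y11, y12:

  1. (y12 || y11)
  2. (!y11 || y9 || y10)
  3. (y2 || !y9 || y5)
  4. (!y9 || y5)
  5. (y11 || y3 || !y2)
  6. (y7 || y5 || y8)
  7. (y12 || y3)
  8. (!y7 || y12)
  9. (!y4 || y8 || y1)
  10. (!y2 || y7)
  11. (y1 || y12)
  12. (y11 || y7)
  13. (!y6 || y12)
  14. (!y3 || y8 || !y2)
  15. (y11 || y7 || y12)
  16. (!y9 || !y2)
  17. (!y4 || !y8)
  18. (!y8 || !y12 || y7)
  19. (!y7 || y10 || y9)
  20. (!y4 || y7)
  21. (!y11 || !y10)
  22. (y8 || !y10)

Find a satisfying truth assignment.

y1=False, y2=False, y3=True, y4=False, y5=True, y6=False, y7=True, y8=False, y9=True, y10=False, y11=False, y12=True

y4 occurs only negated in the remaining clauses — set y4 = False.
Pure literal: y5 appears only positively; assign y5 = True.
Try y1 = False.
  then y12 is forced to True.
The remaining clauses are satisfied by y2 = False, y3 = True, y6 = False, y7 = True, y8 = False, y9 = True, y10 = False, y11 = False.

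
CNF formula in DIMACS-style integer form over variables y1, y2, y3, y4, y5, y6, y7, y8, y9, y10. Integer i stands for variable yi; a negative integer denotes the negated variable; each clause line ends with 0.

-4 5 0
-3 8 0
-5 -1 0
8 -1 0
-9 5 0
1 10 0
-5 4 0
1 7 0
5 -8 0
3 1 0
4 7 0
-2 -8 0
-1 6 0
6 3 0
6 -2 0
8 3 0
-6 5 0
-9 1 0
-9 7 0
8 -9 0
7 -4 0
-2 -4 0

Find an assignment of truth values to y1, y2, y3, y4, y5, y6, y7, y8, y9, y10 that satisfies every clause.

y1=0, y2=0, y3=1, y4=1, y5=1, y6=0, y7=1, y8=1, y9=0, y10=1

y2 occurs only negated in the remaining clauses — set y2 = False.
Pure literal: y7 appears only positively; assign y7 = True.
Branch on y1: take y1 = False.
  then y10 is forced to True.
  then y3 is forced to True.
  then y8 is forced to True.
  then y5 is forced to True.
  then y4 is forced to True.
  then y9 is forced to False.
y6 is now unconstrained; take y6 = False.
Every clause has at least one true literal under this assignment.
Check each clause:
  1. (¬y4 ∨ y5) — y5 is true.
  2. (¬y3 ∨ y8) — y8 is true.
  3. (¬y5 ∨ ¬y1) — ¬y1 is true.
  4. (y8 ∨ ¬y1) — y8 is true.
  5. (y5 ∨ ¬y9) — y5 is true.
  6. (y10 ∨ y1) — y10 is true.
  7. (¬y5 ∨ y4) — y4 is true.
  8. (y1 ∨ y7) — y7 is true.
  9. (y5 ∨ ¬y8) — y5 is true.
  10. (y3 ∨ y1) — y3 is true.
  11. (y7 ∨ y4) — y4 is true.
  12. (¬y2 ∨ ¬y8) — ¬y2 is true.
  13. (y6 ∨ ¬y1) — ¬y1 is true.
  14. (y3 ∨ y6) — y3 is true.
  15. (¬y2 ∨ y6) — ¬y2 is true.
  16. (y8 ∨ y3) — y8 is true.
  17. (¬y6 ∨ y5) — ¬y6 is true.
  18. (y1 ∨ ¬y9) — ¬y9 is true.
  19. (¬y9 ∨ y7) — ¬y9 is true.
  20. (¬y9 ∨ y8) — y8 is true.
  21. (y7 ∨ ¬y4) — y7 is true.
  22. (¬y4 ∨ ¬y2) — ¬y2 is true.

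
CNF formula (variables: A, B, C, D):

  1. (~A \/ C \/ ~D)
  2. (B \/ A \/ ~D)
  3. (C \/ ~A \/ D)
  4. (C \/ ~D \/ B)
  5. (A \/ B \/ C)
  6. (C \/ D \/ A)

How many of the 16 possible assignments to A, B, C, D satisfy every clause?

8

Split on A, then C.
  A=T, C=T: remaining (B,D) ∈ {(F,F); (F,T); (T,F); (T,T)} — 4.
  A=T, C=F: a clause becomes empty — 0.
  A=F, C=T: remaining (B,D) ∈ {(F,F); (T,F); (T,T)} — 3.
  A=F, C=F: remaining (B,D) ∈ {(T,T)} — 1.
Total: 4 + 0 + 3 + 1 = 8.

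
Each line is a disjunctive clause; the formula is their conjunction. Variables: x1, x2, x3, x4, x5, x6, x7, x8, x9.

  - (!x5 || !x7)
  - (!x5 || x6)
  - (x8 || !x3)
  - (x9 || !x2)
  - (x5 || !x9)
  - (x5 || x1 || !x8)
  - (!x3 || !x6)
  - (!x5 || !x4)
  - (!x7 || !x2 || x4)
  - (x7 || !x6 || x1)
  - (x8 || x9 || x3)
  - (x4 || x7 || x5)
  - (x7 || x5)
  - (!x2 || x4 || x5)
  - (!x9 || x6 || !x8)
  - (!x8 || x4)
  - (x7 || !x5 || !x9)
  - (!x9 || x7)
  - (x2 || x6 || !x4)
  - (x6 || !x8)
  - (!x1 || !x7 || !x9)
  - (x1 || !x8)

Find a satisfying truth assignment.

Try x1 = True.
Branch on x2: take x2 = False.
For the remaining variables, x3 = False, x4 = True, x5 = False, x6 = True, x7 = True, x8 = True, x9 = False works.

x1=True, x2=False, x3=False, x4=True, x5=False, x6=True, x7=True, x8=True, x9=False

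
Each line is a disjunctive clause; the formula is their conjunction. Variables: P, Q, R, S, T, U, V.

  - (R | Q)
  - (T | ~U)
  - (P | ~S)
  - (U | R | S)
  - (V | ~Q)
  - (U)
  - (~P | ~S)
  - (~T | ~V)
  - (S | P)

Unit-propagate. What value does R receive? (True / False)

True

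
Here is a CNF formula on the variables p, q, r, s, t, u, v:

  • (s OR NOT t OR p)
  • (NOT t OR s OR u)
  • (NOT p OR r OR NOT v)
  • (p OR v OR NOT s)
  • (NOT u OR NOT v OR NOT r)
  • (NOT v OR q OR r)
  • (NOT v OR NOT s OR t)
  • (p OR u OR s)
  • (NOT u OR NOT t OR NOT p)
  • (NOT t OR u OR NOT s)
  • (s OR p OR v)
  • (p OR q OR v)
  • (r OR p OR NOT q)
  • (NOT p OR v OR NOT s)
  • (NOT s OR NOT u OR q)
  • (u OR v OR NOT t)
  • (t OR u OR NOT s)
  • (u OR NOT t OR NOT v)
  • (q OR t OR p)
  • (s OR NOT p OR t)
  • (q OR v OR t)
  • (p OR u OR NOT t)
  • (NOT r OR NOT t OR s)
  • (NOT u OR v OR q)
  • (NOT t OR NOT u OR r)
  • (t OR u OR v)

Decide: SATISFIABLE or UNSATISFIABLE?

UNSATISFIABLE

t = True:
  u = True:
    propagation gives p=False, s=True, v=True, r=False; an empty clause results — contradiction.
  u = False:
    propagation gives s=True; an empty clause results — contradiction.
t = False:
  v = True:
    propagation gives s=False, p=False, u=True, r=False; an empty clause results — contradiction.
  v = False:
    p = True:
      propagation gives s=False; contradiction.
    p = False:
      propagation gives s=False; contradiction.
Every branch closes, so no satisfying assignment exists.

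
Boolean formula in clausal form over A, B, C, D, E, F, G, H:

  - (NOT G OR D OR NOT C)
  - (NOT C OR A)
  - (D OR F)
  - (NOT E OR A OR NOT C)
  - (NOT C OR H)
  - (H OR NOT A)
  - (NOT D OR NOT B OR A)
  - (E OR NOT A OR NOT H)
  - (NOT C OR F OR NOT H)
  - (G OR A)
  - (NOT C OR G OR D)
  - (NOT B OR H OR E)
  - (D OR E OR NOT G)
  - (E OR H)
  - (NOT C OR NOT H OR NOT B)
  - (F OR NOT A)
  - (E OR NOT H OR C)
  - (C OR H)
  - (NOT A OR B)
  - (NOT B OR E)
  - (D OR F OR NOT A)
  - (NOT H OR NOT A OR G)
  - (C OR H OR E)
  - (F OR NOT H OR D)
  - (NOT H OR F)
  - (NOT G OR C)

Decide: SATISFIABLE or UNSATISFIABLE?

UNSATISFIABLE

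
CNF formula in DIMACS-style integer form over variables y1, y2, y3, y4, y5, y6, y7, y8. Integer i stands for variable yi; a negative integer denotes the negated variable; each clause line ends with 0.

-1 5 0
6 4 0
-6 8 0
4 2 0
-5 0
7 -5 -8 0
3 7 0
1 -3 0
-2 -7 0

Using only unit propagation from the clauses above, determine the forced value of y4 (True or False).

(~y5) is a unit clause: y5 = False.
In (~y1 | y5), y5 is now false; ~y1 must hold, so y1 = False.
From (~y3 | y1) and y1 = False: y3 = False.
In (y3 | y7), y3 is now false; y7 must hold, so y7 = True.
In (~y2 | ~y7), ~y7 is now false; ~y2 must hold, so y2 = False.
From (y2 | y4) and y2 = False: y4 = True.

True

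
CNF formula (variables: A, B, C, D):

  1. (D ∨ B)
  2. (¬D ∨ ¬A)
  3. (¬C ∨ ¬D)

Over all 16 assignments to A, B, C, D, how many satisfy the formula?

6

Satisfying assignments:
  A=F B=F C=F D=T
  A=F B=T C=F D=F
  A=F B=T C=F D=T
  A=F B=T C=T D=F
  A=T B=T C=F D=F
  A=T B=T C=T D=F
Count: 6.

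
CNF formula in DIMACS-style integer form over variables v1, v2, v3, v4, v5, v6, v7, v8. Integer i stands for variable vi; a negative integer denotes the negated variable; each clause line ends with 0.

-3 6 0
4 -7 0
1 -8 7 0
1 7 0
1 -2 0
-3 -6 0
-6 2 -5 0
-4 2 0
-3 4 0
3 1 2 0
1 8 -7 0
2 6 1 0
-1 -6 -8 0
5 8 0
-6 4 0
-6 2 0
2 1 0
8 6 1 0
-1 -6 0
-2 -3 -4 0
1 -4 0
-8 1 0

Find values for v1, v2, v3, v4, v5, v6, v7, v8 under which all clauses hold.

v1=True, v2=True, v3=False, v4=True, v5=False, v6=False, v7=True, v8=True

Check each clause:
  1. (~v3 \/ v6) — ~v3 is true.
  2. (v4 \/ ~v7) — v4 is true.
  3. (v7 \/ ~v8 \/ v1) — v1 is true.
  4. (v1 \/ v7) — v1 is true.
  5. (v1 \/ ~v2) — v1 is true.
  6. (~v6 \/ ~v3) — ~v6 is true.
  7. (v2 \/ ~v5 \/ ~v6) — v2 is true.
  8. (v2 \/ ~v4) — v2 is true.
  9. (v4 \/ ~v3) — v4 is true.
  10. (v2 \/ v1 \/ v3) — v1 is true.
  11. (~v7 \/ v1 \/ v8) — v8 is true.
  12. (v2 \/ v6 \/ v1) — v1 is true.
  13. (~v8 \/ ~v6 \/ ~v1) — ~v6 is true.
  14. (v5 \/ v8) — v8 is true.
  15. (~v6 \/ v4) — ~v6 is true.
  16. (~v6 \/ v2) — ~v6 is true.
  17. (v2 \/ v1) — v1 is true.
  18. (v8 \/ v6 \/ v1) — v8 is true.
  19. (~v6 \/ ~v1) — ~v6 is true.
  20. (~v2 \/ ~v3 \/ ~v4) — ~v3 is true.
  21. (v1 \/ ~v4) — v1 is true.
  22. (~v8 \/ v1) — v1 is true.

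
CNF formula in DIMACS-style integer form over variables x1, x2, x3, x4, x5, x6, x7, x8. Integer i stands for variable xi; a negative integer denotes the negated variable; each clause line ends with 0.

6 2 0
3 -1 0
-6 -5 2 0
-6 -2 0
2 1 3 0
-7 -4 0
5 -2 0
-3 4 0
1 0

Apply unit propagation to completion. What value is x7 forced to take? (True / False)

False

(x1) is a unit clause: x1 = True.
(x3 OR NOT x1): since x1 = True, the clause reduces to (x3). x3 = True.
In (NOT x3 OR x4), NOT x3 is now false; x4 must hold, so x4 = True.
In (NOT x7 OR NOT x4), NOT x4 is now false; NOT x7 must hold, so x7 = False.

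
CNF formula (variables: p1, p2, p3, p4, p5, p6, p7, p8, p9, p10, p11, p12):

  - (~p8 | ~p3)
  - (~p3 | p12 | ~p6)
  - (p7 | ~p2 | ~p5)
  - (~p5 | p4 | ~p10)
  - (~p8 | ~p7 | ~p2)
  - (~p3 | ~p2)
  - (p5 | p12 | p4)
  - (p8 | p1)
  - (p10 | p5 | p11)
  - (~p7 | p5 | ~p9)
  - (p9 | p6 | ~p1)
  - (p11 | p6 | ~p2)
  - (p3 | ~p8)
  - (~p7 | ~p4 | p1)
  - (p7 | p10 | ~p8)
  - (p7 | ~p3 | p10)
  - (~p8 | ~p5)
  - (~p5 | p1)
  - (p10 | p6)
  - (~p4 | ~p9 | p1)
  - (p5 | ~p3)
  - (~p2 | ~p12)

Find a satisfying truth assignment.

p1 = T, p2 = F, p3 = T, p4 = F, p5 = T, p6 = T, p7 = T, p8 = F, p9 = F, p10 = F, p11 = T, p12 = T

p2 occurs only negated in the remaining clauses — set p2 = False.
p11 occurs only positively in the remaining clauses — set p11 = True.
Set p1 = True and propagate.
Set p3 = True and propagate.
  then p8 is forced to False.
  then p5 is forced to True.
The remaining clauses are satisfied by p4 = False, p6 = True, p7 = True, p9 = False, p10 = False, p12 = True.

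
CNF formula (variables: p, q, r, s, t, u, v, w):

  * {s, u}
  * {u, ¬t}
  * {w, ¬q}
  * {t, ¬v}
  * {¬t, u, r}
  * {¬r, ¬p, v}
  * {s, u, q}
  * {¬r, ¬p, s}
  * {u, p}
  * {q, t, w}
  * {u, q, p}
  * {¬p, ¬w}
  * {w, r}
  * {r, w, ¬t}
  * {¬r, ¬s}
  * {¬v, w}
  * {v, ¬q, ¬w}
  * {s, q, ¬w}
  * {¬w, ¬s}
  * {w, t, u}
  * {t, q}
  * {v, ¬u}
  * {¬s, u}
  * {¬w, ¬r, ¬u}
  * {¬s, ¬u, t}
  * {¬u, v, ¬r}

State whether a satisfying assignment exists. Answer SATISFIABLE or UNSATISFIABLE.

SATISFIABLE

Branch on p: take p = False.
  then u is forced to True.
  then v is forced to True.
  then t is forced to True.
  then w is forced to True.
  then s is forced to False.
  then q is forced to True.
  then r is forced to False.
So p=0, q=1, r=0, s=0, t=1, u=1, v=1, w=1 is a satisfying assignment.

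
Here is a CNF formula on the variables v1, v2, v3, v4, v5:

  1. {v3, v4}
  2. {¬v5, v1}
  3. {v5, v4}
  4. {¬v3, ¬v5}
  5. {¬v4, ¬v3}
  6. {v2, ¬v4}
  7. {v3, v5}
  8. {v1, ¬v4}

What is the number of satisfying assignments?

1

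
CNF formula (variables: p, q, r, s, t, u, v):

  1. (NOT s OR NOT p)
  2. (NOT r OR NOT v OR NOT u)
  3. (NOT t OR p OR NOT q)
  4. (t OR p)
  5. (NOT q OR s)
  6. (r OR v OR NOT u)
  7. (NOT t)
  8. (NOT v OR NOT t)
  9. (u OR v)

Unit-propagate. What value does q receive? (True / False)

False

(NOT t) is a unit clause: t = False.
(p OR t): since t = False, the clause reduces to (p). p = True.
(NOT s OR NOT p) with p = True leaves only NOT s, so s = False.
(NOT q OR s): since s = False, the clause reduces to (NOT q). q = False.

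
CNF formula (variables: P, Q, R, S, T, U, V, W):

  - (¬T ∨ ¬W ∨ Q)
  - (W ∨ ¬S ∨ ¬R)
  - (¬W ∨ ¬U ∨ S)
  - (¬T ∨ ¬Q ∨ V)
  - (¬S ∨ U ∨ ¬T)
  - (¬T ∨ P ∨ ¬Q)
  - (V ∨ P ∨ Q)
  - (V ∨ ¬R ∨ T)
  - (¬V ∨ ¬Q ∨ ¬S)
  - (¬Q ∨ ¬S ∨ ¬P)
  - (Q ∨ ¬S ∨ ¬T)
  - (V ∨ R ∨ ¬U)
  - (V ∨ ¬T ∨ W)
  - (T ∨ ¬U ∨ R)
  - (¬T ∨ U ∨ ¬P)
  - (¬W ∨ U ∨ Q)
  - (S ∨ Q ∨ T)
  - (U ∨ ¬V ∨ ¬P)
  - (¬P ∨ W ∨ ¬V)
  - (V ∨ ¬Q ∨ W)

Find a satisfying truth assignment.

P = 0, Q = 0, R = 0, S = 0, T = 1, U = 0, V = 1, W = 0

Try P = False.
Set Q = False and propagate.
  then V is forced to True.
The remaining clauses are satisfied by R = False, S = False, T = True, U = False, W = False.
Every clause has at least one true literal under this assignment.
Check each clause:
  1. (¬T ∨ ¬W ∨ Q) — ¬W is true.
  2. (W ∨ ¬S ∨ ¬R) — ¬S is true.
  3. (¬W ∨ S ∨ ¬U) — ¬W is true.
  4. (¬Q ∨ V ∨ ¬T) — ¬Q is true.
  5. (¬S ∨ ¬T ∨ U) — ¬S is true.
  6. (¬Q ∨ P ∨ ¬T) — ¬Q is true.
  7. (P ∨ Q ∨ V) — V is true.
  8. (V ∨ T ∨ ¬R) — ¬R is true.
  9. (¬V ∨ ¬Q ∨ ¬S) — ¬S is true.
  10. (¬P ∨ ¬Q ∨ ¬S) — ¬S is true.
  11. (¬T ∨ Q ∨ ¬S) — ¬S is true.
  12. (R ∨ ¬U ∨ V) — ¬U is true.
  13. (V ∨ ¬T ∨ W) — V is true.
  14. (R ∨ ¬U ∨ T) — ¬U is true.
  15. (¬T ∨ U ∨ ¬P) — ¬P is true.
  16. (U ∨ ¬W ∨ Q) — ¬W is true.
  17. (T ∨ S ∨ Q) — T is true.
  18. (U ∨ ¬P ∨ ¬V) — ¬P is true.
  19. (¬P ∨ W ∨ ¬V) — ¬P is true.
  20. (¬Q ∨ V ∨ W) — ¬Q is true.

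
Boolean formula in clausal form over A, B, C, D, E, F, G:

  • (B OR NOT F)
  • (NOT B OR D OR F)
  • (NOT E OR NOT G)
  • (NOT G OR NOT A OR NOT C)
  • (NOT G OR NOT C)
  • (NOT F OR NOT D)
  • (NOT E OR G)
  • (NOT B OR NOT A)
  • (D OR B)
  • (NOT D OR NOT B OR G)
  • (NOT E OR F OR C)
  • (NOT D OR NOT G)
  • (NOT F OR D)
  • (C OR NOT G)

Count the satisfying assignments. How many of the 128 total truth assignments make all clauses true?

4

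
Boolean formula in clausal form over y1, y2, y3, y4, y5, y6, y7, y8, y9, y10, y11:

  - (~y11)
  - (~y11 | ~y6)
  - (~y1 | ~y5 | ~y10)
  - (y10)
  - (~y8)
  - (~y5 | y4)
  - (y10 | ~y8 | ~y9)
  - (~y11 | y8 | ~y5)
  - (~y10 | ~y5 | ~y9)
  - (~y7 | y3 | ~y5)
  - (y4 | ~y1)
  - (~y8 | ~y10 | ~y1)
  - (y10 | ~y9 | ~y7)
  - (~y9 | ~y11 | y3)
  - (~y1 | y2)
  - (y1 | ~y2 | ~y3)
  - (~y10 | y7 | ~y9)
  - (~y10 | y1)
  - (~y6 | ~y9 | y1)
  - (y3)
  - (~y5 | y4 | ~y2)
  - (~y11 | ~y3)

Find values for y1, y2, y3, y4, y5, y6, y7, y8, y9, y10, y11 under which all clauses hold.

y1=T, y2=T, y3=T, y4=T, y5=F, y6=F, y7=F, y8=F, y9=F, y10=T, y11=F

Check each clause:
  1. (~y11) — ~y11 is true.
  2. (~y11 | ~y6) — ~y6 is true.
  3. (~y10 | ~y1 | ~y5) — ~y5 is true.
  4. (y10) — y10 is true.
  5. (~y8) — ~y8 is true.
  6. (~y5 | y4) — ~y5 is true.
  7. (~y8 | y10 | ~y9) — ~y8 is true.
  8. (~y5 | ~y11 | y8) — ~y5 is true.
  9. (~y9 | ~y5 | ~y10) — ~y5 is true.
  10. (y3 | ~y5 | ~y7) — ~y7 is true.
  11. (~y1 | y4) — y4 is true.
  12. (~y10 | ~y1 | ~y8) — ~y8 is true.
  13. (~y7 | ~y9 | y10) — ~y7 is true.
  14. (~y9 | ~y11 | y3) — y3 is true.
  15. (~y1 | y2) — y2 is true.
  16. (~y3 | y1 | ~y2) — y1 is true.
  17. (~y9 | y7 | ~y10) — ~y9 is true.
  18. (y1 | ~y10) — y1 is true.
  19. (~y9 | ~y6 | y1) — y1 is true.
  20. (y3) — y3 is true.
  21. (~y5 | ~y2 | y4) — ~y5 is true.
  22. (~y3 | ~y11) — ~y11 is true.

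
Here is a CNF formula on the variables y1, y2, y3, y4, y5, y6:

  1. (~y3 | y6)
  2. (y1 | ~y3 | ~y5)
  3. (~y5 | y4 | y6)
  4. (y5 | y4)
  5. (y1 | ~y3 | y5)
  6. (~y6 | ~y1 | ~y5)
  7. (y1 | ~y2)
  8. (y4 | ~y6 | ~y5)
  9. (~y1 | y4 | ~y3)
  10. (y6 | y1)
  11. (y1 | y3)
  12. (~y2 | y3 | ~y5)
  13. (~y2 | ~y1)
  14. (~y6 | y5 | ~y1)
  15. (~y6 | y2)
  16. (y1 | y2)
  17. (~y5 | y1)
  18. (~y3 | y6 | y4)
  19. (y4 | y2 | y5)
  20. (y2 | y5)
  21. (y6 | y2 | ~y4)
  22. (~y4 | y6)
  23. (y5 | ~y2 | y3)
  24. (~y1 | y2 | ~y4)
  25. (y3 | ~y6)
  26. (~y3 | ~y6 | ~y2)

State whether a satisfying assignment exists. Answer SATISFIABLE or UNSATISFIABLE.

UNSATISFIABLE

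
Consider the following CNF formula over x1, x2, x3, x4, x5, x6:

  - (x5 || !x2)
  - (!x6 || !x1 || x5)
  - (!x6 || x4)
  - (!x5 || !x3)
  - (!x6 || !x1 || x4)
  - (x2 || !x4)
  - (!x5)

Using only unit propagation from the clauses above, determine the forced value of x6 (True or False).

False

(!x5) stands alone — x5 = False.
(!x2 || x5) with x5 = False leaves only !x2, so x2 = False.
In (!x4 || x2), x2 is now false; !x4 must hold, so x4 = False.
(!x6 || x4) with x4 = False leaves only !x6, so x6 = False.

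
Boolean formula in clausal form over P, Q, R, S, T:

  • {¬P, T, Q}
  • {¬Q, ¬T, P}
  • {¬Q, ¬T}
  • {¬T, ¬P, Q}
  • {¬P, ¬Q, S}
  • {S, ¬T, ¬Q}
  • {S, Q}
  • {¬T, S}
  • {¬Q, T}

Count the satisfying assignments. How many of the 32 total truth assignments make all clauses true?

Satisfying assignments:
  P=0 Q=0 R=0 S=1 T=0
  P=0 Q=0 R=0 S=1 T=1
  P=0 Q=0 R=1 S=1 T=0
  P=0 Q=0 R=1 S=1 T=1
Count: 4.

4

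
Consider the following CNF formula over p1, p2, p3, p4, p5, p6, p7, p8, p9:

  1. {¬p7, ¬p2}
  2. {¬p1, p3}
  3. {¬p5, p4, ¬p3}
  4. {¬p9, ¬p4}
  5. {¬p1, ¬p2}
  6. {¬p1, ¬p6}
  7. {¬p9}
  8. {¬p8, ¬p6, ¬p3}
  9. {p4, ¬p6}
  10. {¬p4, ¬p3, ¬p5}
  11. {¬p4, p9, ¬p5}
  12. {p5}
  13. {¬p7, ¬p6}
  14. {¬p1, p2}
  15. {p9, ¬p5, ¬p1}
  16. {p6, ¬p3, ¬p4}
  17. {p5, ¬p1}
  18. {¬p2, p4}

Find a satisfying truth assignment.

p1=F, p2=F, p3=F, p4=F, p5=T, p6=F, p7=T, p8=F, p9=F

Check each clause:
  1. {¬p2, ¬p7} — ¬p2 is true.
  2. {p3, ¬p1} — ¬p1 is true.
  3. {¬p3, p4, ¬p5} — ¬p3 is true.
  4. {¬p4, ¬p9} — ¬p4 is true.
  5. {¬p2, ¬p1} — ¬p2 is true.
  6. {¬p6, ¬p1} — ¬p6 is true.
  7. {¬p9} — ¬p9 is true.
  8. {¬p3, ¬p8, ¬p6} — ¬p8 is true.
  9. {p4, ¬p6} — ¬p6 is true.
  10. {¬p5, ¬p4, ¬p3} — ¬p4 is true.
  11. {¬p4, ¬p5, p9} — ¬p4 is true.
  12. {p5} — p5 is true.
  13. {¬p6, ¬p7} — ¬p6 is true.
  14. {¬p1, p2} — ¬p1 is true.
  15. {p9, ¬p5, ¬p1} — ¬p1 is true.
  16. {¬p3, ¬p4, p6} — ¬p4 is true.
  17. {p5, ¬p1} — p5 is true.
  18. {p4, ¬p2} — ¬p2 is true.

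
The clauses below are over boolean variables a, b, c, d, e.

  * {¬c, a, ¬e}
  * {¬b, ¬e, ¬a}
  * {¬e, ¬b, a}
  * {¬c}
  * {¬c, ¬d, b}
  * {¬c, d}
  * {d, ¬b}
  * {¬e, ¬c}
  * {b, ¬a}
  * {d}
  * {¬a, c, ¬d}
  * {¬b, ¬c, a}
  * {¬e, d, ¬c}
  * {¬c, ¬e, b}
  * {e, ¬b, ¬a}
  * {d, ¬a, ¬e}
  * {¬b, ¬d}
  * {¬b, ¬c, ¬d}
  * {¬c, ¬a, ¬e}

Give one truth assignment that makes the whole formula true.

a=False, b=False, c=False, d=True, e=False

Check each clause:
  1. {a, ¬c, ¬e} — ¬e is true.
  2. {¬b, ¬a, ¬e} — ¬e is true.
  3. {¬e, ¬b, a} — ¬e is true.
  4. {¬c} — ¬c is true.
  5. {b, ¬c, ¬d} — ¬c is true.
  6. {d, ¬c} — d is true.
  7. {¬b, d} — d is true.
  8. {¬c, ¬e} — ¬e is true.
  9. {¬a, b} — ¬a is true.
  10. {d} — d is true.
  11. {¬a, ¬d, c} — ¬a is true.
  12. {¬c, a, ¬b} — ¬c is true.
  13. {¬e, d, ¬c} — ¬e is true.
  14. {¬e, b, ¬c} — ¬e is true.
  15. {¬a, e, ¬b} — ¬a is true.
  16. {¬e, d, ¬a} — ¬e is true.
  17. {¬d, ¬b} — ¬b is true.
  18. {¬d, ¬b, ¬c} — ¬c is true.
  19. {¬a, ¬c, ¬e} — ¬e is true.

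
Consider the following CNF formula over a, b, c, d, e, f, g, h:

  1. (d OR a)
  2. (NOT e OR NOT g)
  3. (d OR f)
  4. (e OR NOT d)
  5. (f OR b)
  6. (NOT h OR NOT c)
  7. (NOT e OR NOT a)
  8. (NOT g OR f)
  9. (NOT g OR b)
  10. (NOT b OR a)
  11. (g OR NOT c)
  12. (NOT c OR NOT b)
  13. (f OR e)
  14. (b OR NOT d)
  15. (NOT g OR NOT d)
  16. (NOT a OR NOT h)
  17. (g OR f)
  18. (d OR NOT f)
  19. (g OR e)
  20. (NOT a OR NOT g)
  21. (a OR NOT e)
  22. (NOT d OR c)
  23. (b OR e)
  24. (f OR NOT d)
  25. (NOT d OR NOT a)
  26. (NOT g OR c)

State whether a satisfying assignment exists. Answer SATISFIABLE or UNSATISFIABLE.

UNSATISFIABLE

d = True:
  propagation gives e=True, g=False, a=False; an empty clause results — contradiction.
d = False:
  propagation gives a=True, f=True; an empty clause results — contradiction.
Every branch closes, so no satisfying assignment exists.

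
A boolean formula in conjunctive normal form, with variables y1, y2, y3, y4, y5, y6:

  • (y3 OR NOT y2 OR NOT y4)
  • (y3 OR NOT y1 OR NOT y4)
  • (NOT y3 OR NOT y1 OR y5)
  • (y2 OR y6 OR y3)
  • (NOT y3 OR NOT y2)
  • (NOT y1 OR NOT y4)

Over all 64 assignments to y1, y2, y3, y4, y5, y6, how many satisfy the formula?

24

Split on y3, then y1.
  y3=1, y1=1: remaining (y2,y4,y5,y6) ∈ {(0,0,1,0); (0,0,1,1)} — 2.
  y3=1, y1=0: forces y2=0; y4, y5, y6 free → 2^3 = 8.
  y3=0, y1=1: y5 free; 3 ways for (y2,y4,y6) × 2^1 = 6.
  y3=0, y1=0: y5 free; 4 ways for (y2,y4,y6) × 2^1 = 8.
Total: 2 + 8 + 6 + 8 = 24.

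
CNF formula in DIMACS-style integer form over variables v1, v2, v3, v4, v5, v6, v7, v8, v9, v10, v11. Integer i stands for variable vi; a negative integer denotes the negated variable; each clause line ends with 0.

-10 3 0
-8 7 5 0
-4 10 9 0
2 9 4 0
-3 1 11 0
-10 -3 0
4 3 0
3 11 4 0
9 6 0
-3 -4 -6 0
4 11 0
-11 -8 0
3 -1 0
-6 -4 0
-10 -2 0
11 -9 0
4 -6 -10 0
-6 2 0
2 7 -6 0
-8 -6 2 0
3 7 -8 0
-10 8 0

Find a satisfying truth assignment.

v1=True, v2=True, v3=True, v4=False, v5=False, v6=True, v7=True, v8=False, v9=False, v10=False, v11=True

v7 occurs only positively in the remaining clauses — set v7 = True.
Branch on v1: take v1 = True.
  then v3 is forced to True.
  then v10 is forced to False.
Branch on v2: take v2 = True.
The remaining clauses are satisfied by v4 = False, v5 = False, v6 = True, v8 = False, v9 = False, v11 = True.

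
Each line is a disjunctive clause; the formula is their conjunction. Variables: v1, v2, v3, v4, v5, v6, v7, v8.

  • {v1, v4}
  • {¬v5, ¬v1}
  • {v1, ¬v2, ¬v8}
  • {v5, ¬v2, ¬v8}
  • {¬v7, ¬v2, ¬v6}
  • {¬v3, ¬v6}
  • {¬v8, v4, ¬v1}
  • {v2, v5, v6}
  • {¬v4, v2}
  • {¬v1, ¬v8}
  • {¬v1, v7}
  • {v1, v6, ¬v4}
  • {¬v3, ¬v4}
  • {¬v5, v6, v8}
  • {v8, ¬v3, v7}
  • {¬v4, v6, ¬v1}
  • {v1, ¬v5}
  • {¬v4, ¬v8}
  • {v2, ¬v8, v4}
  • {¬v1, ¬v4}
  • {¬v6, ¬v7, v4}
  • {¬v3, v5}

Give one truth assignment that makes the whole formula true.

v1=False  v2=True  v3=False  v4=True  v5=False  v6=True  v7=False  v8=False

Check each clause:
  1. {v1, v4} — v4 is true.
  2. {¬v1, ¬v5} — ¬v5 is true.
  3. {¬v8, v1, ¬v2} — ¬v8 is true.
  4. {¬v2, ¬v8, v5} — ¬v8 is true.
  5. {¬v2, ¬v6, ¬v7} — ¬v7 is true.
  6. {¬v3, ¬v6} — ¬v3 is true.
  7. {v4, ¬v8, ¬v1} — ¬v8 is true.
  8. {v5, v2, v6} — v2 is true.
  9. {v2, ¬v4} — v2 is true.
  10. {¬v8, ¬v1} — ¬v8 is true.
  11. {v7, ¬v1} — ¬v1 is true.
  12. {v1, ¬v4, v6} — v6 is true.
  13. {¬v4, ¬v3} — ¬v3 is true.
  14. {v8, ¬v5, v6} — ¬v5 is true.
  15. {v7, ¬v3, v8} — ¬v3 is true.
  16. {¬v4, ¬v1, v6} — v6 is true.
  17. {v1, ¬v5} — ¬v5 is true.
  18. {¬v4, ¬v8} — ¬v8 is true.
  19. {¬v8, v4, v2} — ¬v8 is true.
  20. {¬v1, ¬v4} — ¬v1 is true.
  21. {¬v7, v4, ¬v6} — ¬v7 is true.
  22. {v5, ¬v3} — ¬v3 is true.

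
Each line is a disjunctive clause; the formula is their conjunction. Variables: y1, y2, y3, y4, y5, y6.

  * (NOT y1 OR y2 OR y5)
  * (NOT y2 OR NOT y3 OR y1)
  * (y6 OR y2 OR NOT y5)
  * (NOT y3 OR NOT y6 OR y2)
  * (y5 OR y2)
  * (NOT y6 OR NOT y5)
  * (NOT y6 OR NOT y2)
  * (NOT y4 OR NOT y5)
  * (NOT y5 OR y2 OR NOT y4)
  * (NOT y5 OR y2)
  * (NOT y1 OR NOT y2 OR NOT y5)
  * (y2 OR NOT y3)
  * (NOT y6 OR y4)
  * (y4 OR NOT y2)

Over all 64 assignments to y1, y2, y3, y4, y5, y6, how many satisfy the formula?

3

The models are:
  y1=0 y2=1 y3=0 y4=1 y5=0 y6=0
  y1=1 y2=1 y3=0 y4=1 y5=0 y6=0
  y1=1 y2=1 y3=1 y4=1 y5=0 y6=0
Count: 3.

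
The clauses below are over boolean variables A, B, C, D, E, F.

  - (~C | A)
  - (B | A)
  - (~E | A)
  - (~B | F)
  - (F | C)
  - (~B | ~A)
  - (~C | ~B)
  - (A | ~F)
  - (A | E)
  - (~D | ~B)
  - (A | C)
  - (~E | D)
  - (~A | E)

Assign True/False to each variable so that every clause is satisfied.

A=True, B=False, C=True, D=True, E=True, F=True

Check each clause:
  1. (A | ~C) — A is true.
  2. (B | A) — A is true.
  3. (~E | A) — A is true.
  4. (~B | F) — F is true.
  5. (F | C) — C is true.
  6. (~A | ~B) — ~B is true.
  7. (~B | ~C) — ~B is true.
  8. (~F | A) — A is true.
  9. (A | E) — A is true.
  10. (~D | ~B) — ~B is true.
  11. (A | C) — A is true.
  12. (D | ~E) — D is true.
  13. (~A | E) — E is true.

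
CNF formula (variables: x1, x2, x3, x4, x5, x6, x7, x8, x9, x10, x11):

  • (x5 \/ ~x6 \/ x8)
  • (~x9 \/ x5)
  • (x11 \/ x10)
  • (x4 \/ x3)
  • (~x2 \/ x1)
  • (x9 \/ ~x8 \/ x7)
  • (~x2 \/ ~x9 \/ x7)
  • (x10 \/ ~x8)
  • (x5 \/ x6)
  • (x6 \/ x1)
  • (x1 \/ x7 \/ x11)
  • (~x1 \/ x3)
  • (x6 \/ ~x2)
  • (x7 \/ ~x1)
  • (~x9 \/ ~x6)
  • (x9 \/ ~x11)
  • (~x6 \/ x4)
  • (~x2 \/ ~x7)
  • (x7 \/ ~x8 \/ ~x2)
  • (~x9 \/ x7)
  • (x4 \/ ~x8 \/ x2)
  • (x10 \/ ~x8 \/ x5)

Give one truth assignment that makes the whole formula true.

x1=T  x2=F  x3=T  x4=T  x5=T  x6=T  x7=T  x8=F  x9=F  x10=T  x11=F

Check each clause:
  1. (~x6 \/ x5 \/ x8) — x5 is true.
  2. (x5 \/ ~x9) — x5 is true.
  3. (x10 \/ x11) — x10 is true.
  4. (x3 \/ x4) — x3 is true.
  5. (~x2 \/ x1) — x1 is true.
  6. (~x8 \/ x7 \/ x9) — ~x8 is true.
  7. (~x9 \/ ~x2 \/ x7) — ~x9 is true.
  8. (x10 \/ ~x8) — ~x8 is true.
  9. (x6 \/ x5) — x5 is true.
  10. (x1 \/ x6) — x1 is true.
  11. (x1 \/ x11 \/ x7) — x1 is true.
  12. (~x1 \/ x3) — x3 is true.
  13. (x6 \/ ~x2) — ~x2 is true.
  14. (~x1 \/ x7) — x7 is true.
  15. (~x9 \/ ~x6) — ~x9 is true.
  16. (x9 \/ ~x11) — ~x11 is true.
  17. (~x6 \/ x4) — x4 is true.
  18. (~x7 \/ ~x2) — ~x2 is true.
  19. (x7 \/ ~x2 \/ ~x8) — ~x8 is true.
  20. (x7 \/ ~x9) — x7 is true.
  21. (x4 \/ ~x8 \/ x2) — ~x8 is true.
  22. (x10 \/ x5 \/ ~x8) — ~x8 is true.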